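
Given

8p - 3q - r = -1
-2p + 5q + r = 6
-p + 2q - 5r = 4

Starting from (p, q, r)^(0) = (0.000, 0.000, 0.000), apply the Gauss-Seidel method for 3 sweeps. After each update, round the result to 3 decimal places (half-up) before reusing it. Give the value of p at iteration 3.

Iteration 1:
  p = (-1 - (-3)·0.000 - (-1)·0.000) / (8) = -0.125
  q = (6 - (-2)·-0.125 - (1)·0.000) / (5) = 1.150
  r = (4 - (-1)·-0.125 - (2)·1.150) / (-5) = -0.315
Iteration 2:
  p = (-1 - (-3)·1.150 - (-1)·-0.315) / (8) = 0.267
  q = (6 - (-2)·0.267 - (1)·-0.315) / (5) = 1.370
  r = (4 - (-1)·0.267 - (2)·1.370) / (-5) = -0.305
Iteration 3:
  p = (-1 - (-3)·1.370 - (-1)·-0.305) / (8) = 0.351
  q = (6 - (-2)·0.351 - (1)·-0.305) / (5) = 1.401
  r = (4 - (-1)·0.351 - (2)·1.401) / (-5) = -0.310

0.351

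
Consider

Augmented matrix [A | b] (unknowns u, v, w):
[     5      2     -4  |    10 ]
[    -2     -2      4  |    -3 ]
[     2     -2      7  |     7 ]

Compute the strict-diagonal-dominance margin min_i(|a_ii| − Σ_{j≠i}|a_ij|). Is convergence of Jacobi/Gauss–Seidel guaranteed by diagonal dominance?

-4

row 1: |5| − (2+4) = -1
row 2: |-2| − (2+4) = -4
row 3: |7| − (2+2) = 3
minimum over rows = -4 → not strictly diagonally dominant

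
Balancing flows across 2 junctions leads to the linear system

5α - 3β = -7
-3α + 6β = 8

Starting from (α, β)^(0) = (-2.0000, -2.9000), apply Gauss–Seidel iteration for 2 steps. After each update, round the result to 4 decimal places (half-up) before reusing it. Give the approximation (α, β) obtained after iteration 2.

Iteration 1:
  α = (-7 - (-3)·-2.9000) / (5) = -3.1400
  β = (8 - (-3)·-3.1400) / (6) = -0.2367
Iteration 2:
  α = (-7 - (-3)·-0.2367) / (5) = -1.5420
  β = (8 - (-3)·-1.5420) / (6) = 0.5623

(-1.5420, 0.5623)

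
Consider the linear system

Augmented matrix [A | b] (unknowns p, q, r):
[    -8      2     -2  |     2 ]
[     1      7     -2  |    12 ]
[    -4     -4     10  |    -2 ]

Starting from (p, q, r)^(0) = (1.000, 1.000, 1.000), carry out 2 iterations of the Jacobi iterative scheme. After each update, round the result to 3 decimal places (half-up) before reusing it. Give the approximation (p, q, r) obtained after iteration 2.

Iteration 1:
  p = (2 - (2)·1.000 - (-2)·1.000) / (-8) = -0.250
  q = (12 - (1)·1.000 - (-2)·1.000) / (7) = 1.857
  r = (-2 - (-4)·1.000 - (-4)·1.000) / (10) = 0.600
Iteration 2:
  p = (2 - (2)·1.857 - (-2)·0.600) / (-8) = 0.064
  q = (12 - (1)·-0.250 - (-2)·0.600) / (7) = 1.921
  r = (-2 - (-4)·-0.250 - (-4)·1.857) / (10) = 0.443

(0.064, 1.921, 0.443)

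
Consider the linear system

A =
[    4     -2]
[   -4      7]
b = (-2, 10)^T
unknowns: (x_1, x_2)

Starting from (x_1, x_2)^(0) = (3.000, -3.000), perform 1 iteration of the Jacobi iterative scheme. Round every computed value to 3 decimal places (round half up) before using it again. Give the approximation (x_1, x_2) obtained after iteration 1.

(-2.000, 3.143)

Iteration 1:
  x_1 = (-2 - (-2)·-3.000) / (4) = -2.000
  x_2 = (10 - (-4)·3.000) / (7) = 3.143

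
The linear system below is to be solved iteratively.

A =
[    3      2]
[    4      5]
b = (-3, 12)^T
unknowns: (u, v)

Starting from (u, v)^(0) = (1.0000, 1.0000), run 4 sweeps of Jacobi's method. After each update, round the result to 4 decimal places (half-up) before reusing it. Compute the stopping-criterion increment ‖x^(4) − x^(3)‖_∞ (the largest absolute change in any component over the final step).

1.1377

Iteration 1:
  u = (-3 - (2)·1.0000) / (3) = -1.6667
  v = (12 - (4)·1.0000) / (5) = 1.6000
Iteration 2:
  u = (-3 - (2)·1.6000) / (3) = -2.0667
  v = (12 - (4)·-1.6667) / (5) = 3.7334
Iteration 3:
  u = (-3 - (2)·3.7334) / (3) = -3.4889
  v = (12 - (4)·-2.0667) / (5) = 4.0534
Iteration 4:
  u = (-3 - (2)·4.0534) / (3) = -3.7023
  v = (12 - (4)·-3.4889) / (5) = 5.1911
Change: (-0.2134, 1.1377) → max |·| = 1.1377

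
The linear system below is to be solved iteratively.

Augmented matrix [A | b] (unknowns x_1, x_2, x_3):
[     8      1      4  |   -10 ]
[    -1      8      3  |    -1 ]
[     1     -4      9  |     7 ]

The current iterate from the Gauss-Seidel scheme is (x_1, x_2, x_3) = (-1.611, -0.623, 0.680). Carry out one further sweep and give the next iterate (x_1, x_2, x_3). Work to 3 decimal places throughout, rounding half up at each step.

One sweep:
  x_1 = (-10 - (1)·-0.623 - (4)·0.680) / (8) = -1.512
  x_2 = (-1 - (-1)·-1.512 - (3)·0.680) / (8) = -0.569
  x_3 = (7 - (1)·-1.512 - (-4)·-0.569) / (9) = 0.693

(-1.512, -0.569, 0.693)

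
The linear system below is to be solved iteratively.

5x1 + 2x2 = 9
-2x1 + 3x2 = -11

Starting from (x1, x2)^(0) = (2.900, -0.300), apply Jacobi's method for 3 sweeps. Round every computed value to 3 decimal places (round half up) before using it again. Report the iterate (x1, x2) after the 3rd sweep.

Iteration 1:
  x1 = (9 - (2)·-0.300) / (5) = 1.920
  x2 = (-11 - (-2)·2.900) / (3) = -1.733
Iteration 2:
  x1 = (9 - (2)·-1.733) / (5) = 2.493
  x2 = (-11 - (-2)·1.920) / (3) = -2.387
Iteration 3:
  x1 = (9 - (2)·-2.387) / (5) = 2.755
  x2 = (-11 - (-2)·2.493) / (3) = -2.005

(2.755, -2.005)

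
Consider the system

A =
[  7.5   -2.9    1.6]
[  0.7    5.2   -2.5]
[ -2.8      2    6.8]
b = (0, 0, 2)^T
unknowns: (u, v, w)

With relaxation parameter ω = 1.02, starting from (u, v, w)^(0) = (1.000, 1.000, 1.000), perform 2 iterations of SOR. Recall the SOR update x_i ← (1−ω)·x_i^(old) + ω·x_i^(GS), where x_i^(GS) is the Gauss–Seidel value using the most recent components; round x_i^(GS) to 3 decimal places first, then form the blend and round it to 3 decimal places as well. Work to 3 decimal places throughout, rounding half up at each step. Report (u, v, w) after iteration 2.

Iteration 1:
  u: GS value = (0 - (-2.9)·1.000 - (1.6)·1.000) / (7.5) = 0.173;  u ← (1−ω)·1.000 + ω·0.173 = 0.156
  v: GS value = (0 - (0.7)·0.156 - (-2.5)·1.000) / (5.2) = 0.460;  v ← (1−ω)·1.000 + ω·0.460 = 0.449
  w: GS value = (2 - (-2.8)·0.156 - (2)·0.449) / (6.8) = 0.226;  w ← (1−ω)·1.000 + ω·0.226 = 0.211
Iteration 2:
  u: GS value = (0 - (-2.9)·0.449 - (1.6)·0.211) / (7.5) = 0.129;  u ← (1−ω)·0.156 + ω·0.129 = 0.128
  v: GS value = (0 - (0.7)·0.128 - (-2.5)·0.211) / (5.2) = 0.084;  v ← (1−ω)·0.449 + ω·0.084 = 0.077
  w: GS value = (2 - (-2.8)·0.128 - (2)·0.077) / (6.8) = 0.324;  w ← (1−ω)·0.211 + ω·0.324 = 0.326

(0.128, 0.077, 0.326)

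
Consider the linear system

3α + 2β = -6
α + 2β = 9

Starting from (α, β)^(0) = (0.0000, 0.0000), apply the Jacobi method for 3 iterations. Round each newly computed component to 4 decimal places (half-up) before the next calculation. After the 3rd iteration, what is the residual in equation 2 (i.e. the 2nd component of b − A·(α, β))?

0.6667

Iteration 1:
  α = (-6 - (2)·0.0000) / (3) = -2.0000
  β = (9 - (1)·0.0000) / (2) = 4.5000
Iteration 2:
  α = (-6 - (2)·4.5000) / (3) = -5.0000
  β = (9 - (1)·-2.0000) / (2) = 5.5000
Iteration 3:
  α = (-6 - (2)·5.5000) / (3) = -5.6667
  β = (9 - (1)·-5.0000) / (2) = 7.0000
Residual b − A·x = (-2.9999, 0.6667)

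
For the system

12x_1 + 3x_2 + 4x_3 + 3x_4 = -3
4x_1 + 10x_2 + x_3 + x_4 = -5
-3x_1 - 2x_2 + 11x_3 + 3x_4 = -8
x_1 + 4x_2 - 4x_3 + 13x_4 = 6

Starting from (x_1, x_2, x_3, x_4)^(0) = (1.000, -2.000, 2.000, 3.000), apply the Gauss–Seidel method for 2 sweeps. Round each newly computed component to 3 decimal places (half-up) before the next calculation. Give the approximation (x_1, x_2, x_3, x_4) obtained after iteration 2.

Iteration 1:
  x_1 = (-3 - (3)·-2.000 - (4)·2.000 - (3)·3.000) / (12) = -1.167
  x_2 = (-5 - (4)·-1.167 - (1)·2.000 - (1)·3.000) / (10) = -0.533
  x_3 = (-8 - (-3)·-1.167 - (-2)·-0.533 - (3)·3.000) / (11) = -1.961
  x_4 = (6 - (1)·-1.167 - (4)·-0.533 - (-4)·-1.961) / (13) = 0.112
Iteration 2:
  x_1 = (-3 - (3)·-0.533 - (4)·-1.961 - (3)·0.112) / (12) = 0.509
  x_2 = (-5 - (4)·0.509 - (1)·-1.961 - (1)·0.112) / (10) = -0.519
  x_3 = (-8 - (-3)·0.509 - (-2)·-0.519 - (3)·0.112) / (11) = -0.713
  x_4 = (6 - (1)·0.509 - (4)·-0.519 - (-4)·-0.713) / (13) = 0.363

(0.509, -0.519, -0.713, 0.363)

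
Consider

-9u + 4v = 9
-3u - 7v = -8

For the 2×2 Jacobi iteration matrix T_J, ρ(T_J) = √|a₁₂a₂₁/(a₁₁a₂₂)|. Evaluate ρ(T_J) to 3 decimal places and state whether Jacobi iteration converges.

0.436

a₁₂a₂₁/(a₁₁a₂₂) = (4)·(-3) / ((-9)·(-7)) = -0.190476
ρ = √|-0.190476| = √0.190476 = 0.436
ρ < 1, so Jacobi converges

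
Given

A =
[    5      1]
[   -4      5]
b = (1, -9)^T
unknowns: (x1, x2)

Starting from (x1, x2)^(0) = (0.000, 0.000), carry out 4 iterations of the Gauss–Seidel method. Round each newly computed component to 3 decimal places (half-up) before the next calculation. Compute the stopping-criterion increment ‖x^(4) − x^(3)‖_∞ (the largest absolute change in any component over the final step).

0.008

Iteration 1:
  x1 = (1 - (1)·0.000) / (5) = 0.200
  x2 = (-9 - (-4)·0.200) / (5) = -1.640
Iteration 2:
  x1 = (1 - (1)·-1.640) / (5) = 0.528
  x2 = (-9 - (-4)·0.528) / (5) = -1.378
Iteration 3:
  x1 = (1 - (1)·-1.378) / (5) = 0.476
  x2 = (-9 - (-4)·0.476) / (5) = -1.419
Iteration 4:
  x1 = (1 - (1)·-1.419) / (5) = 0.484
  x2 = (-9 - (-4)·0.484) / (5) = -1.413
Change: (0.008, 0.006) → max |·| = 0.008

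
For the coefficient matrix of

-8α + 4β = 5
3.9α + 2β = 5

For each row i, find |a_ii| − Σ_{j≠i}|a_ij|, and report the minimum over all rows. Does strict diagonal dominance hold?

-1.9

row 1: |-8| − (4) = 4
row 2: |2| − (3.9) = -1.9
minimum over rows = -1.9 → not strictly diagonally dominant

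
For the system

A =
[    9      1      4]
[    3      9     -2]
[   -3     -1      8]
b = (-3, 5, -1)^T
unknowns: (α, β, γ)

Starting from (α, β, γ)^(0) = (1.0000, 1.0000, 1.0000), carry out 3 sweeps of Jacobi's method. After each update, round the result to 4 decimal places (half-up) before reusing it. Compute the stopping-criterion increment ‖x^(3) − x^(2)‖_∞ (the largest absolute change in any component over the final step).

0.2912

Iteration 1:
  α = (-3 - (1)·1.0000 - (4)·1.0000) / (9) = -0.8889
  β = (5 - (3)·1.0000 - (-2)·1.0000) / (9) = 0.4444
  γ = (-1 - (-3)·1.0000 - (-1)·1.0000) / (8) = 0.3750
Iteration 2:
  α = (-3 - (1)·0.4444 - (4)·0.3750) / (9) = -0.5494
  β = (5 - (3)·-0.8889 - (-2)·0.3750) / (9) = 0.9352
  γ = (-1 - (-3)·-0.8889 - (-1)·0.4444) / (8) = -0.4028
Iteration 3:
  α = (-3 - (1)·0.9352 - (4)·-0.4028) / (9) = -0.2582
  β = (5 - (3)·-0.5494 - (-2)·-0.4028) / (9) = 0.6492
  γ = (-1 - (-3)·-0.5494 - (-1)·0.9352) / (8) = -0.2141
Change: (0.2912, -0.2860, 0.1887) → max |·| = 0.2912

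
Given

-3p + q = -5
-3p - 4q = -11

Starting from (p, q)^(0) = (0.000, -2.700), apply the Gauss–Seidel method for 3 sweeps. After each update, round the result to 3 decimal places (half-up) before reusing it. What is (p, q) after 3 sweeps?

Iteration 1:
  p = (-5 - (1)·-2.700) / (-3) = 0.767
  q = (-11 - (-3)·0.767) / (-4) = 2.175
Iteration 2:
  p = (-5 - (1)·2.175) / (-3) = 2.392
  q = (-11 - (-3)·2.392) / (-4) = 0.956
Iteration 3:
  p = (-5 - (1)·0.956) / (-3) = 1.985
  q = (-11 - (-3)·1.985) / (-4) = 1.261

(1.985, 1.261)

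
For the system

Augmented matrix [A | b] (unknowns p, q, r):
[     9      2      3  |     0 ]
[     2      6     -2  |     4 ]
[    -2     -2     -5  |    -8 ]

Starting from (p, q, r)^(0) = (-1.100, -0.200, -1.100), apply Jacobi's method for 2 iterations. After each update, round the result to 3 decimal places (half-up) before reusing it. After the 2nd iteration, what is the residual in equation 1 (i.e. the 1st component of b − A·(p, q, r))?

Iteration 1:
  p = (0 - (2)·-0.200 - (3)·-1.100) / (9) = 0.411
  q = (4 - (2)·-1.100 - (-2)·-1.100) / (6) = 0.667
  r = (-8 - (-2)·-1.100 - (-2)·-0.200) / (-5) = 2.120
Iteration 2:
  p = (0 - (2)·0.667 - (3)·2.120) / (9) = -0.855
  q = (4 - (2)·0.411 - (-2)·2.120) / (6) = 1.236
  r = (-8 - (-2)·0.411 - (-2)·0.667) / (-5) = 1.169
Residual b − A·x = (1.716, 0.632, -1.393)

1.716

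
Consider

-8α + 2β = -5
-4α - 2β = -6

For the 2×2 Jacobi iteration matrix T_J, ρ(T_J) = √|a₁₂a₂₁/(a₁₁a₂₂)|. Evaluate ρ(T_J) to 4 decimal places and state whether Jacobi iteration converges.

0.7071

a₁₂a₂₁/(a₁₁a₂₂) = (2)·(-4) / ((-8)·(-2)) = -0.500000
ρ = √|-0.500000| = √0.500000 = 0.7071
ρ < 1, so Jacobi converges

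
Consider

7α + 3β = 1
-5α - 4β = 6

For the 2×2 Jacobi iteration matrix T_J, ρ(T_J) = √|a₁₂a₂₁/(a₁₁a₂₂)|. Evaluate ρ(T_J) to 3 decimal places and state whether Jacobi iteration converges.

a₁₂a₂₁/(a₁₁a₂₂) = (3)·(-5) / ((7)·(-4)) = 0.535714
ρ = √|0.535714| = √0.535714 = 0.732
ρ < 1, so Jacobi converges

0.732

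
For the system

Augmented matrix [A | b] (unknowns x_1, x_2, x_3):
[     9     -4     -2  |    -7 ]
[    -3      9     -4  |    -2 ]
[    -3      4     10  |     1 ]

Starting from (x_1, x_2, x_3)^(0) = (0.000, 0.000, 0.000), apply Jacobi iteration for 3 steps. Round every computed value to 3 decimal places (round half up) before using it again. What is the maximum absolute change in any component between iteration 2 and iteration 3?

Iteration 1:
  x_1 = (-7 - (-4)·0.000 - (-2)·0.000) / (9) = -0.778
  x_2 = (-2 - (-3)·0.000 - (-4)·0.000) / (9) = -0.222
  x_3 = (1 - (-3)·0.000 - (4)·0.000) / (10) = 0.100
Iteration 2:
  x_1 = (-7 - (-4)·-0.222 - (-2)·0.100) / (9) = -0.854
  x_2 = (-2 - (-3)·-0.778 - (-4)·0.100) / (9) = -0.437
  x_3 = (1 - (-3)·-0.778 - (4)·-0.222) / (10) = -0.045
Iteration 3:
  x_1 = (-7 - (-4)·-0.437 - (-2)·-0.045) / (9) = -0.982
  x_2 = (-2 - (-3)·-0.854 - (-4)·-0.045) / (9) = -0.527
  x_3 = (1 - (-3)·-0.854 - (4)·-0.437) / (10) = 0.019
Change: (-0.128, -0.090, 0.064) → max |·| = 0.128

0.128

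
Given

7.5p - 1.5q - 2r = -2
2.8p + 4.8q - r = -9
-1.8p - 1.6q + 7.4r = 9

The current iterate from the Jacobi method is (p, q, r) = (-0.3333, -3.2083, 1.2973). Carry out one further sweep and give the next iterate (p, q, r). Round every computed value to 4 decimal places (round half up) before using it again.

One sweep:
  p = (-2 - (-1.5)·-3.2083 - (-2)·1.2973) / (7.5) = -0.5624
  q = (-9 - (2.8)·-0.3333 - (-1)·1.2973) / (4.8) = -1.4103
  r = (9 - (-1.8)·-0.3333 - (-1.6)·-3.2083) / (7.4) = 0.4415

(-0.5624, -1.4103, 0.4415)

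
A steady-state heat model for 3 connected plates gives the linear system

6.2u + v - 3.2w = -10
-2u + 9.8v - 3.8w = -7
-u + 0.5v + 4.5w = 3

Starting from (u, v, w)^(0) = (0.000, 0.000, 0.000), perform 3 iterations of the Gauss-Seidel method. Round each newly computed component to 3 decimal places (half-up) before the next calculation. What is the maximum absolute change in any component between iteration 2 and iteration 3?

Iteration 1:
  u = (-10 - (1)·0.000 - (-3.2)·0.000) / (6.2) = -1.613
  v = (-7 - (-2)·-1.613 - (-3.8)·0.000) / (9.8) = -1.043
  w = (3 - (-1)·-1.613 - (0.5)·-1.043) / (4.5) = 0.424
Iteration 2:
  u = (-10 - (1)·-1.043 - (-3.2)·0.424) / (6.2) = -1.226
  v = (-7 - (-2)·-1.226 - (-3.8)·0.424) / (9.8) = -0.800
  w = (3 - (-1)·-1.226 - (0.5)·-0.800) / (4.5) = 0.483
Iteration 3:
  u = (-10 - (1)·-0.800 - (-3.2)·0.483) / (6.2) = -1.235
  v = (-7 - (-2)·-1.235 - (-3.8)·0.483) / (9.8) = -0.779
  w = (3 - (-1)·-1.235 - (0.5)·-0.779) / (4.5) = 0.479
Change: (-0.009, 0.021, -0.004) → max |·| = 0.021

0.021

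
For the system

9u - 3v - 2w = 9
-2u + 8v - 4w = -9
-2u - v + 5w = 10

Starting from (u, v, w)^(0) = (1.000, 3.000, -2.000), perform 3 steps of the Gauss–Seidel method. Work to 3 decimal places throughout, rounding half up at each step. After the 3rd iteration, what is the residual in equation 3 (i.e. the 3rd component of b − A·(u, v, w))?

Iteration 1:
  u = (9 - (-3)·3.000 - (-2)·-2.000) / (9) = 1.556
  v = (-9 - (-2)·1.556 - (-4)·-2.000) / (8) = -1.736
  w = (10 - (-2)·1.556 - (-1)·-1.736) / (5) = 2.275
Iteration 2:
  u = (9 - (-3)·-1.736 - (-2)·2.275) / (9) = 0.927
  v = (-9 - (-2)·0.927 - (-4)·2.275) / (8) = 0.244
  w = (10 - (-2)·0.927 - (-1)·0.244) / (5) = 2.420
Iteration 3:
  u = (9 - (-3)·0.244 - (-2)·2.420) / (9) = 1.619
  v = (-9 - (-2)·1.619 - (-4)·2.420) / (8) = 0.490
  w = (10 - (-2)·1.619 - (-1)·0.490) / (5) = 2.746
Residual b − A·x = (1.391, 1.302, -0.002)

-0.002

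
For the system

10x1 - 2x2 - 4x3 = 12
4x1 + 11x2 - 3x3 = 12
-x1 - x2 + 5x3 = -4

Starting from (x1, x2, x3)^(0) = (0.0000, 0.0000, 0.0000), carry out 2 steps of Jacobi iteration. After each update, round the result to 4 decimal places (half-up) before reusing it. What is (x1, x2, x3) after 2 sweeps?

Iteration 1:
  x1 = (12 - (-2)·0.0000 - (-4)·0.0000) / (10) = 1.2000
  x2 = (12 - (4)·0.0000 - (-3)·0.0000) / (11) = 1.0909
  x3 = (-4 - (-1)·0.0000 - (-1)·0.0000) / (5) = -0.8000
Iteration 2:
  x1 = (12 - (-2)·1.0909 - (-4)·-0.8000) / (10) = 1.0982
  x2 = (12 - (4)·1.2000 - (-3)·-0.8000) / (11) = 0.4364
  x3 = (-4 - (-1)·1.2000 - (-1)·1.0909) / (5) = -0.3418

(1.0982, 0.4364, -0.3418)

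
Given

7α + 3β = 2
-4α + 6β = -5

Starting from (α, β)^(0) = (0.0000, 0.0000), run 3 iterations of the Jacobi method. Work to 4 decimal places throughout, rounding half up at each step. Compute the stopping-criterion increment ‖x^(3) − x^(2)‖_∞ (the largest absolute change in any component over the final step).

Iteration 1:
  α = (2 - (3)·0.0000) / (7) = 0.2857
  β = (-5 - (-4)·0.0000) / (6) = -0.8333
Iteration 2:
  α = (2 - (3)·-0.8333) / (7) = 0.6428
  β = (-5 - (-4)·0.2857) / (6) = -0.6429
Iteration 3:
  α = (2 - (3)·-0.6429) / (7) = 0.5612
  β = (-5 - (-4)·0.6428) / (6) = -0.4048
Change: (-0.0816, 0.2381) → max |·| = 0.2381

0.2381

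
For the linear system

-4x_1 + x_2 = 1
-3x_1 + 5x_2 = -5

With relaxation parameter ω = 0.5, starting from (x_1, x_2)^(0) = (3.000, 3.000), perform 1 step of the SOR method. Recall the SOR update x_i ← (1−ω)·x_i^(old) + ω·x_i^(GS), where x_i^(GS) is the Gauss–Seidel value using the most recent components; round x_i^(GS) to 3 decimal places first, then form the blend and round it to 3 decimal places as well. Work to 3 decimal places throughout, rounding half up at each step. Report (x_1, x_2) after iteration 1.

Iteration 1:
  x_1: GS value = (1 - (1)·3.000) / (-4) = 0.500;  x_1 ← (1−ω)·3.000 + ω·0.500 = 1.750
  x_2: GS value = (-5 - (-3)·1.750) / (5) = 0.050;  x_2 ← (1−ω)·3.000 + ω·0.050 = 1.525

(1.750, 1.525)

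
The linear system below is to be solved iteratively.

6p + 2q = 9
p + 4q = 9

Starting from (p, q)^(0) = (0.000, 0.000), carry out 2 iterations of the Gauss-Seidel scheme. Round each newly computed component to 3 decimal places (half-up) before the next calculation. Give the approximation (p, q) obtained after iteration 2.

(0.875, 2.031)

Iteration 1:
  p = (9 - (2)·0.000) / (6) = 1.500
  q = (9 - (1)·1.500) / (4) = 1.875
Iteration 2:
  p = (9 - (2)·1.875) / (6) = 0.875
  q = (9 - (1)·0.875) / (4) = 2.031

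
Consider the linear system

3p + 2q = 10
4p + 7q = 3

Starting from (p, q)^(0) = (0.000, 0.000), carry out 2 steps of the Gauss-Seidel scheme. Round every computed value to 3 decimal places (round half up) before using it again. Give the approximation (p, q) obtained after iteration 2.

Iteration 1:
  p = (10 - (2)·0.000) / (3) = 3.333
  q = (3 - (4)·3.333) / (7) = -1.476
Iteration 2:
  p = (10 - (2)·-1.476) / (3) = 4.317
  q = (3 - (4)·4.317) / (7) = -2.038

(4.317, -2.038)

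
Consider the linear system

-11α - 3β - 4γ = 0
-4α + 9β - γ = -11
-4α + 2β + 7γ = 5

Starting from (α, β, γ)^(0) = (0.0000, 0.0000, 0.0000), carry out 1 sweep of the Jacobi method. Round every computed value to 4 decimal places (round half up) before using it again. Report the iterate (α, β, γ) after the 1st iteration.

Iteration 1:
  α = (0 - (-3)·0.0000 - (-4)·0.0000) / (-11) = 0.0000
  β = (-11 - (-4)·0.0000 - (-1)·0.0000) / (9) = -1.2222
  γ = (5 - (-4)·0.0000 - (2)·0.0000) / (7) = 0.7143

(0.0000, -1.2222, 0.7143)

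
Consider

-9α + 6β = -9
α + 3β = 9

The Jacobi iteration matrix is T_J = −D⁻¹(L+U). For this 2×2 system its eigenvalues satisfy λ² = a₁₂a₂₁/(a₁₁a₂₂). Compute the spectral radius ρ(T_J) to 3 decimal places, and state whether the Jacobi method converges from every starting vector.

a₁₂a₂₁/(a₁₁a₂₂) = (6)·(1) / ((-9)·(3)) = -0.222222
ρ = √|-0.222222| = √0.222222 = 0.471
ρ < 1, so Jacobi converges

0.471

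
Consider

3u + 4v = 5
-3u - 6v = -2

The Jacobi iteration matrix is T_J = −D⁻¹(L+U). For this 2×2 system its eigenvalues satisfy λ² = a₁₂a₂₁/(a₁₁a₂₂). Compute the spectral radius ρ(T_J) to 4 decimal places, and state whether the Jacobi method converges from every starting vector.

0.8165

a₁₂a₂₁/(a₁₁a₂₂) = (4)·(-3) / ((3)·(-6)) = 0.666667
ρ = √|0.666667| = √0.666667 = 0.8165
ρ < 1, so Jacobi converges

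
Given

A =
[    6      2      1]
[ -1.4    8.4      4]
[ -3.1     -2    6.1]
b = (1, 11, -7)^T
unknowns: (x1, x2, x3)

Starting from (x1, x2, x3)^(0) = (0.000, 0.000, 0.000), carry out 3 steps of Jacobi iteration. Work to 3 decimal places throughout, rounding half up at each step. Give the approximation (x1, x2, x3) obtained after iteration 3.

(-0.356, 1.598, -0.570)

Iteration 1:
  x1 = (1 - (2)·0.000 - (1)·0.000) / (6) = 0.167
  x2 = (11 - (-1.4)·0.000 - (4)·0.000) / (8.4) = 1.310
  x3 = (-7 - (-3.1)·0.000 - (-2)·0.000) / (6.1) = -1.148
Iteration 2:
  x1 = (1 - (2)·1.310 - (1)·-1.148) / (6) = -0.079
  x2 = (11 - (-1.4)·0.167 - (4)·-1.148) / (8.4) = 1.884
  x3 = (-7 - (-3.1)·0.167 - (-2)·1.310) / (6.1) = -0.633
Iteration 3:
  x1 = (1 - (2)·1.884 - (1)·-0.633) / (6) = -0.356
  x2 = (11 - (-1.4)·-0.079 - (4)·-0.633) / (8.4) = 1.598
  x3 = (-7 - (-3.1)·-0.079 - (-2)·1.884) / (6.1) = -0.570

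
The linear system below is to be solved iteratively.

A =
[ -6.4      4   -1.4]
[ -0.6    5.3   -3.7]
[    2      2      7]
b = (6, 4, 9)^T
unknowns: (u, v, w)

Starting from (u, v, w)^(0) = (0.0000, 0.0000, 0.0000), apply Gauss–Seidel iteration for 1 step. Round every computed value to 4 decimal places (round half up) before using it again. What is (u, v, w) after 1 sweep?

(-0.9375, 0.6486, 1.3683)

Iteration 1:
  u = (6 - (4)·0.0000 - (-1.4)·0.0000) / (-6.4) = -0.9375
  v = (4 - (-0.6)·-0.9375 - (-3.7)·0.0000) / (5.3) = 0.6486
  w = (9 - (2)·-0.9375 - (2)·0.6486) / (7) = 1.3683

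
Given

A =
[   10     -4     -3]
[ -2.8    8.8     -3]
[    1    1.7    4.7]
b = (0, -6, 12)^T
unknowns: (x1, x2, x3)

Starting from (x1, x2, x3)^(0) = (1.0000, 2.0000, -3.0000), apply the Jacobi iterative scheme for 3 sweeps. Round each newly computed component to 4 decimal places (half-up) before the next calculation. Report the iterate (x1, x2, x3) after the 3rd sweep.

Iteration 1:
  x1 = (0 - (-4)·2.0000 - (-3)·-3.0000) / (10) = -0.1000
  x2 = (-6 - (-2.8)·1.0000 - (-3)·-3.0000) / (8.8) = -1.3864
  x3 = (12 - (1)·1.0000 - (1.7)·2.0000) / (4.7) = 1.6170
Iteration 2:
  x1 = (0 - (-4)·-1.3864 - (-3)·1.6170) / (10) = -0.0695
  x2 = (-6 - (-2.8)·-0.1000 - (-3)·1.6170) / (8.8) = -0.1624
  x3 = (12 - (1)·-0.1000 - (1.7)·-1.3864) / (4.7) = 3.0759
Iteration 3:
  x1 = (0 - (-4)·-0.1624 - (-3)·3.0759) / (10) = 0.8578
  x2 = (-6 - (-2.8)·-0.0695 - (-3)·3.0759) / (8.8) = 0.3447
  x3 = (12 - (1)·-0.0695 - (1.7)·-0.1624) / (4.7) = 2.6267

(0.8578, 0.3447, 2.6267)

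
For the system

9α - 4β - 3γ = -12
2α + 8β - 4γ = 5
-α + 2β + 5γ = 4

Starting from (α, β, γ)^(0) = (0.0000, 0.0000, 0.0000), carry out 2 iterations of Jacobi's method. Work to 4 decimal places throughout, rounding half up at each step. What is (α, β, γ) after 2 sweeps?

Iteration 1:
  α = (-12 - (-4)·0.0000 - (-3)·0.0000) / (9) = -1.3333
  β = (5 - (2)·0.0000 - (-4)·0.0000) / (8) = 0.6250
  γ = (4 - (-1)·0.0000 - (2)·0.0000) / (5) = 0.8000
Iteration 2:
  α = (-12 - (-4)·0.6250 - (-3)·0.8000) / (9) = -0.7889
  β = (5 - (2)·-1.3333 - (-4)·0.8000) / (8) = 1.3583
  γ = (4 - (-1)·-1.3333 - (2)·0.6250) / (5) = 0.2833

(-0.7889, 1.3583, 0.2833)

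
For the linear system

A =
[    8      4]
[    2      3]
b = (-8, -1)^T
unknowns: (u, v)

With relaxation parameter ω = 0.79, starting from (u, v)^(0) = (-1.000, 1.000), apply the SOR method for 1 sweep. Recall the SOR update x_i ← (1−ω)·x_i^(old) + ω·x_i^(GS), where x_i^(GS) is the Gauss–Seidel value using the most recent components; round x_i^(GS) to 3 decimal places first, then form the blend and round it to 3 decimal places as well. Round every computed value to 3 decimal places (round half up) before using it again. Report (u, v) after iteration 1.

Iteration 1:
  u: GS value = (-8 - (4)·1.000) / (8) = -1.500;  u ← (1−ω)·-1.000 + ω·-1.500 = -1.395
  v: GS value = (-1 - (2)·-1.395) / (3) = 0.597;  v ← (1−ω)·1.000 + ω·0.597 = 0.682

(-1.395, 0.682)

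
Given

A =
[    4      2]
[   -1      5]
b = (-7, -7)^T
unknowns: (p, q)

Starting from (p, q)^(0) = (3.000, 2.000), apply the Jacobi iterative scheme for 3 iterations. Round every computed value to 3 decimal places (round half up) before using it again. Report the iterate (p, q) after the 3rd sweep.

Iteration 1:
  p = (-7 - (2)·2.000) / (4) = -2.750
  q = (-7 - (-1)·3.000) / (5) = -0.800
Iteration 2:
  p = (-7 - (2)·-0.800) / (4) = -1.350
  q = (-7 - (-1)·-2.750) / (5) = -1.950
Iteration 3:
  p = (-7 - (2)·-1.950) / (4) = -0.775
  q = (-7 - (-1)·-1.350) / (5) = -1.670

(-0.775, -1.670)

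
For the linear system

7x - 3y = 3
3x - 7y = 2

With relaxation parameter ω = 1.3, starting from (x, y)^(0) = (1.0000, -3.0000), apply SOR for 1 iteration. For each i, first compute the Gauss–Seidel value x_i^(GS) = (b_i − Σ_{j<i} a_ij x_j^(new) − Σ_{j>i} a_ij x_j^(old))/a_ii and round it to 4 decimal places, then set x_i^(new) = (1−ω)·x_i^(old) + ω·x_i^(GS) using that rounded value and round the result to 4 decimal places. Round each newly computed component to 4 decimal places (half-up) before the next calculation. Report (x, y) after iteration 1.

Iteration 1:
  x: GS value = (3 - (-3)·-3.0000) / (7) = -0.8571;  x ← (1−ω)·1.0000 + ω·-0.8571 = -1.4142
  y: GS value = (2 - (3)·-1.4142) / (-7) = -0.8918;  y ← (1−ω)·-3.0000 + ω·-0.8918 = -0.2593

(-1.4142, -0.2593)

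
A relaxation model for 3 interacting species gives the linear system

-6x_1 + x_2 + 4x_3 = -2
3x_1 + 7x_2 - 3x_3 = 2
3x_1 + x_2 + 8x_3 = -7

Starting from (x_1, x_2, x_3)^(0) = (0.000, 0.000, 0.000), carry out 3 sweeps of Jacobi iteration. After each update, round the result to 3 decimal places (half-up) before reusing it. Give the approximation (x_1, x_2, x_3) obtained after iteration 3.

(-0.396, -0.072, -0.770)

Iteration 1:
  x_1 = (-2 - (1)·0.000 - (4)·0.000) / (-6) = 0.333
  x_2 = (2 - (3)·0.000 - (-3)·0.000) / (7) = 0.286
  x_3 = (-7 - (3)·0.000 - (1)·0.000) / (8) = -0.875
Iteration 2:
  x_1 = (-2 - (1)·0.286 - (4)·-0.875) / (-6) = -0.202
  x_2 = (2 - (3)·0.333 - (-3)·-0.875) / (7) = -0.232
  x_3 = (-7 - (3)·0.333 - (1)·0.286) / (8) = -1.036
Iteration 3:
  x_1 = (-2 - (1)·-0.232 - (4)·-1.036) / (-6) = -0.396
  x_2 = (2 - (3)·-0.202 - (-3)·-1.036) / (7) = -0.072
  x_3 = (-7 - (3)·-0.202 - (1)·-0.232) / (8) = -0.770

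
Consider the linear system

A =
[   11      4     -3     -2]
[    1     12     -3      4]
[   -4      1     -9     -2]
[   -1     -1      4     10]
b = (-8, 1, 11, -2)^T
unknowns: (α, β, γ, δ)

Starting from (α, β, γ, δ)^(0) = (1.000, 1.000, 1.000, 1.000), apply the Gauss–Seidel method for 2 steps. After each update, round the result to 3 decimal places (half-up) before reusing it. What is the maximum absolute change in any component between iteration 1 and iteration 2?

Iteration 1:
  α = (-8 - (4)·1.000 - (-3)·1.000 - (-2)·1.000) / (11) = -0.636
  β = (1 - (1)·-0.636 - (-3)·1.000 - (4)·1.000) / (12) = 0.053
  γ = (11 - (-4)·-0.636 - (1)·0.053 - (-2)·1.000) / (-9) = -1.156
  δ = (-2 - (-1)·-0.636 - (-1)·0.053 - (4)·-1.156) / (10) = 0.204
Iteration 2:
  α = (-8 - (4)·0.053 - (-3)·-1.156 - (-2)·0.204) / (11) = -1.025
  β = (1 - (1)·-1.025 - (-3)·-1.156 - (4)·0.204) / (12) = -0.188
  γ = (11 - (-4)·-1.025 - (1)·-0.188 - (-2)·0.204) / (-9) = -0.833
  δ = (-2 - (-1)·-1.025 - (-1)·-0.188 - (4)·-0.833) / (10) = 0.012
Change: (-0.389, -0.241, 0.323, -0.192) → max |·| = 0.389

0.389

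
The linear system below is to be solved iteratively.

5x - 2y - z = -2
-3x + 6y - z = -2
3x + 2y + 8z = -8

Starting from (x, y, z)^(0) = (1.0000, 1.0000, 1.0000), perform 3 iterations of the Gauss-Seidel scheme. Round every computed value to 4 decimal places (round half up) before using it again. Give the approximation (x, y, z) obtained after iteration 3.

Iteration 1:
  x = (-2 - (-2)·1.0000 - (-1)·1.0000) / (5) = 0.2000
  y = (-2 - (-3)·0.2000 - (-1)·1.0000) / (6) = -0.0667
  z = (-8 - (3)·0.2000 - (2)·-0.0667) / (8) = -1.0583
Iteration 2:
  x = (-2 - (-2)·-0.0667 - (-1)·-1.0583) / (5) = -0.6383
  y = (-2 - (-3)·-0.6383 - (-1)·-1.0583) / (6) = -0.8289
  z = (-8 - (3)·-0.6383 - (2)·-0.8289) / (8) = -0.5534
Iteration 3:
  x = (-2 - (-2)·-0.8289 - (-1)·-0.5534) / (5) = -0.8422
  y = (-2 - (-3)·-0.8422 - (-1)·-0.5534) / (6) = -0.8467
  z = (-8 - (3)·-0.8422 - (2)·-0.8467) / (8) = -0.4725

(-0.8422, -0.8467, -0.4725)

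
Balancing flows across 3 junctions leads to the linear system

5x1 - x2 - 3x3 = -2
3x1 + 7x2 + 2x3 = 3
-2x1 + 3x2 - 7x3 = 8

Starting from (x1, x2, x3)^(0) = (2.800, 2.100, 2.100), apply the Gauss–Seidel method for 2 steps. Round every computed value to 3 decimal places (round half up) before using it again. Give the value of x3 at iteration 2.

0.030

Iteration 1:
  x1 = (-2 - (-1)·2.100 - (-3)·2.100) / (5) = 1.280
  x2 = (3 - (3)·1.280 - (2)·2.100) / (7) = -0.720
  x3 = (8 - (-2)·1.280 - (3)·-0.720) / (-7) = -1.817
Iteration 2:
  x1 = (-2 - (-1)·-0.720 - (-3)·-1.817) / (5) = -1.634
  x2 = (3 - (3)·-1.634 - (2)·-1.817) / (7) = 1.648
  x3 = (8 - (-2)·-1.634 - (3)·1.648) / (-7) = 0.030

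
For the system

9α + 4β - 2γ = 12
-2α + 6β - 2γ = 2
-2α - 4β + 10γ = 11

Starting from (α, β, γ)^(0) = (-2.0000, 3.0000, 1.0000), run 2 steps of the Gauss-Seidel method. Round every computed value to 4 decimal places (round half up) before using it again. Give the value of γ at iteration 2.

1.8669

Iteration 1:
  α = (12 - (4)·3.0000 - (-2)·1.0000) / (9) = 0.2222
  β = (2 - (-2)·0.2222 - (-2)·1.0000) / (6) = 0.7407
  γ = (11 - (-2)·0.2222 - (-4)·0.7407) / (10) = 1.4407
Iteration 2:
  α = (12 - (4)·0.7407 - (-2)·1.4407) / (9) = 1.3243
  β = (2 - (-2)·1.3243 - (-2)·1.4407) / (6) = 1.2550
  γ = (11 - (-2)·1.3243 - (-4)·1.2550) / (10) = 1.8669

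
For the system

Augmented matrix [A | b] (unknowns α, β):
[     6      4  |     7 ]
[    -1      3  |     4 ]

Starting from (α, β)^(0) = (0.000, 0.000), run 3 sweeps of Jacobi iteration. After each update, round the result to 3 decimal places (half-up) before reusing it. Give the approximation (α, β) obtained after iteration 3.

(0.019, 1.426)

Iteration 1:
  α = (7 - (4)·0.000) / (6) = 1.167
  β = (4 - (-1)·0.000) / (3) = 1.333
Iteration 2:
  α = (7 - (4)·1.333) / (6) = 0.278
  β = (4 - (-1)·1.167) / (3) = 1.722
Iteration 3:
  α = (7 - (4)·1.722) / (6) = 0.019
  β = (4 - (-1)·0.278) / (3) = 1.426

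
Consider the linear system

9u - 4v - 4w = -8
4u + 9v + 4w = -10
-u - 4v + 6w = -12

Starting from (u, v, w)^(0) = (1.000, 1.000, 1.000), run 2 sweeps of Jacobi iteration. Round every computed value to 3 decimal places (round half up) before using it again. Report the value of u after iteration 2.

Iteration 1:
  u = (-8 - (-4)·1.000 - (-4)·1.000) / (9) = 0.000
  v = (-10 - (4)·1.000 - (4)·1.000) / (9) = -2.000
  w = (-12 - (-1)·1.000 - (-4)·1.000) / (6) = -1.167
Iteration 2:
  u = (-8 - (-4)·-2.000 - (-4)·-1.167) / (9) = -2.296
  v = (-10 - (4)·0.000 - (4)·-1.167) / (9) = -0.592
  w = (-12 - (-1)·0.000 - (-4)·-2.000) / (6) = -3.333

-2.296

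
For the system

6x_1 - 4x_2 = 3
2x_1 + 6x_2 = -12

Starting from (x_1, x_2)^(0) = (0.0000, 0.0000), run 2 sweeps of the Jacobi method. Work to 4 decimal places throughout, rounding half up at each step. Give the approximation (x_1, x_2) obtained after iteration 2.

(-0.8333, -2.1667)

Iteration 1:
  x_1 = (3 - (-4)·0.0000) / (6) = 0.5000
  x_2 = (-12 - (2)·0.0000) / (6) = -2.0000
Iteration 2:
  x_1 = (3 - (-4)·-2.0000) / (6) = -0.8333
  x_2 = (-12 - (2)·0.5000) / (6) = -2.1667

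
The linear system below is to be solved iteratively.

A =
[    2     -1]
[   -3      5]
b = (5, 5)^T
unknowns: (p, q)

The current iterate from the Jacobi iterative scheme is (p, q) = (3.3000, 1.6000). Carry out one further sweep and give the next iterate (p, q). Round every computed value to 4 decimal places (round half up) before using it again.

One sweep:
  p = (5 - (-1)·1.6000) / (2) = 3.3000
  q = (5 - (-3)·3.3000) / (5) = 2.9800

(3.3000, 2.9800)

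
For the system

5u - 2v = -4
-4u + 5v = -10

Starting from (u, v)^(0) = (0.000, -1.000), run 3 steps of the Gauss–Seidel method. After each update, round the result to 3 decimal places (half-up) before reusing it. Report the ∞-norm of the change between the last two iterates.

0.251

Iteration 1:
  u = (-4 - (-2)·-1.000) / (5) = -1.200
  v = (-10 - (-4)·-1.200) / (5) = -2.960
Iteration 2:
  u = (-4 - (-2)·-2.960) / (5) = -1.984
  v = (-10 - (-4)·-1.984) / (5) = -3.587
Iteration 3:
  u = (-4 - (-2)·-3.587) / (5) = -2.235
  v = (-10 - (-4)·-2.235) / (5) = -3.788
Change: (-0.251, -0.201) → max |·| = 0.251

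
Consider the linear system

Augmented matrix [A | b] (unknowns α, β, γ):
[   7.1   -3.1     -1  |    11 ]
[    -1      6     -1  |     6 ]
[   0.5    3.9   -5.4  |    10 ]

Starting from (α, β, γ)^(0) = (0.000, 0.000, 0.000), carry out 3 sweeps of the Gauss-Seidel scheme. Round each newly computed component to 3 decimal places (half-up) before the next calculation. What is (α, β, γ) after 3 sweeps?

Iteration 1:
  α = (11 - (-3.1)·0.000 - (-1)·0.000) / (7.1) = 1.549
  β = (6 - (-1)·1.549 - (-1)·0.000) / (6) = 1.258
  γ = (10 - (0.5)·1.549 - (3.9)·1.258) / (-5.4) = -0.800
Iteration 2:
  α = (11 - (-3.1)·1.258 - (-1)·-0.800) / (7.1) = 1.986
  β = (6 - (-1)·1.986 - (-1)·-0.800) / (6) = 1.198
  γ = (10 - (0.5)·1.986 - (3.9)·1.198) / (-5.4) = -0.803
Iteration 3:
  α = (11 - (-3.1)·1.198 - (-1)·-0.803) / (7.1) = 1.959
  β = (6 - (-1)·1.959 - (-1)·-0.803) / (6) = 1.193
  γ = (10 - (0.5)·1.959 - (3.9)·1.193) / (-5.4) = -0.809

(1.959, 1.193, -0.809)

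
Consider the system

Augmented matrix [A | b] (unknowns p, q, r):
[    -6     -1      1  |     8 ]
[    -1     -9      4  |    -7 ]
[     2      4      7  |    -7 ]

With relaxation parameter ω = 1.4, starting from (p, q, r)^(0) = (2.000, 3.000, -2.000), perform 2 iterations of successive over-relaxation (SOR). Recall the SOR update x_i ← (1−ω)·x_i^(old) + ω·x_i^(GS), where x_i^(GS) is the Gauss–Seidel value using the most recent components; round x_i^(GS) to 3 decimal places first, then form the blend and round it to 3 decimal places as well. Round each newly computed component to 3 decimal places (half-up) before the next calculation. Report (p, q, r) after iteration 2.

(0.204, 2.320, -3.954)

Iteration 1:
  p: GS value = (8 - (-1)·3.000 - (1)·-2.000) / (-6) = -2.167;  p ← (1−ω)·2.000 + ω·-2.167 = -3.834
  q: GS value = (-7 - (-1)·-3.834 - (4)·-2.000) / (-9) = 0.315;  q ← (1−ω)·3.000 + ω·0.315 = -0.759
  r: GS value = (-7 - (2)·-3.834 - (4)·-0.759) / (7) = 0.529;  r ← (1−ω)·-2.000 + ω·0.529 = 1.541
Iteration 2:
  p: GS value = (8 - (-1)·-0.759 - (1)·1.541) / (-6) = -0.950;  p ← (1−ω)·-3.834 + ω·-0.950 = 0.204
  q: GS value = (-7 - (-1)·0.204 - (4)·1.541) / (-9) = 1.440;  q ← (1−ω)·-0.759 + ω·1.440 = 2.320
  r: GS value = (-7 - (2)·0.204 - (4)·2.320) / (7) = -2.384;  r ← (1−ω)·1.541 + ω·-2.384 = -3.954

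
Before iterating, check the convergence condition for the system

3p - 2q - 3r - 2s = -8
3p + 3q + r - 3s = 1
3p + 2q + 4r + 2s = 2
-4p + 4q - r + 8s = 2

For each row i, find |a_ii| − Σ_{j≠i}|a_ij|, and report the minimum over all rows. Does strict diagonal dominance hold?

row 1: |3| − (2+3+2) = -4
row 2: |3| − (3+1+3) = -4
row 3: |4| − (3+2+2) = -3
row 4: |8| − (4+4+1) = -1
minimum over rows = -4 → not strictly diagonally dominant

-4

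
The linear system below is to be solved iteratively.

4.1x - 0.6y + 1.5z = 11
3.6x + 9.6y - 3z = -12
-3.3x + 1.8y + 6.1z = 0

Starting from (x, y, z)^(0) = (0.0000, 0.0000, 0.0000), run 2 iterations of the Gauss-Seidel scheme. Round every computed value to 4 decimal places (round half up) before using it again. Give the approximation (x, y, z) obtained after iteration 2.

Iteration 1:
  x = (11 - (-0.6)·0.0000 - (1.5)·0.0000) / (4.1) = 2.6829
  y = (-12 - (3.6)·2.6829 - (-3)·0.0000) / (9.6) = -2.2561
  z = (0 - (-3.3)·2.6829 - (1.8)·-2.2561) / (6.1) = 2.1171
Iteration 2:
  x = (11 - (-0.6)·-2.2561 - (1.5)·2.1171) / (4.1) = 1.5782
  y = (-12 - (3.6)·1.5782 - (-3)·2.1171) / (9.6) = -1.1802
  z = (0 - (-3.3)·1.5782 - (1.8)·-1.1802) / (6.1) = 1.2020

(1.5782, -1.1802, 1.2020)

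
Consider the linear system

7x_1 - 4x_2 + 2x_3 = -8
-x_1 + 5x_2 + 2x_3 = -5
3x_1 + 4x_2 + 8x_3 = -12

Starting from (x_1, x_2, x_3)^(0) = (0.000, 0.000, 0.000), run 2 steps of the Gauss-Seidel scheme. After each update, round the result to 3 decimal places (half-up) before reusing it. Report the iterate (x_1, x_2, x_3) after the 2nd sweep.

Iteration 1:
  x_1 = (-8 - (-4)·0.000 - (2)·0.000) / (7) = -1.143
  x_2 = (-5 - (-1)·-1.143 - (2)·0.000) / (5) = -1.229
  x_3 = (-12 - (3)·-1.143 - (4)·-1.229) / (8) = -0.457
Iteration 2:
  x_1 = (-8 - (-4)·-1.229 - (2)·-0.457) / (7) = -1.715
  x_2 = (-5 - (-1)·-1.715 - (2)·-0.457) / (5) = -1.160
  x_3 = (-12 - (3)·-1.715 - (4)·-1.160) / (8) = -0.277

(-1.715, -1.160, -0.277)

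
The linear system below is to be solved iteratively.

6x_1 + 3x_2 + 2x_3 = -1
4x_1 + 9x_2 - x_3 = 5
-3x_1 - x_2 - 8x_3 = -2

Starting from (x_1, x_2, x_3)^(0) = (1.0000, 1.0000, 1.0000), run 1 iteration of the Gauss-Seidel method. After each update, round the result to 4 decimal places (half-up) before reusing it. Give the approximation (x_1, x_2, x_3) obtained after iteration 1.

(-1.0000, 1.1111, 0.4861)

Iteration 1:
  x_1 = (-1 - (3)·1.0000 - (2)·1.0000) / (6) = -1.0000
  x_2 = (5 - (4)·-1.0000 - (-1)·1.0000) / (9) = 1.1111
  x_3 = (-2 - (-3)·-1.0000 - (-1)·1.1111) / (-8) = 0.4861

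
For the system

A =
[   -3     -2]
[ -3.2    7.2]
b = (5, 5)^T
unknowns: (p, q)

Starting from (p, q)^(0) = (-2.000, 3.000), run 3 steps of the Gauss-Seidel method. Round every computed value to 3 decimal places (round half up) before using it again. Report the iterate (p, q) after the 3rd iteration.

Iteration 1:
  p = (5 - (-2)·3.000) / (-3) = -3.667
  q = (5 - (-3.2)·-3.667) / (7.2) = -0.935
Iteration 2:
  p = (5 - (-2)·-0.935) / (-3) = -1.043
  q = (5 - (-3.2)·-1.043) / (7.2) = 0.231
Iteration 3:
  p = (5 - (-2)·0.231) / (-3) = -1.821
  q = (5 - (-3.2)·-1.821) / (7.2) = -0.115

(-1.821, -0.115)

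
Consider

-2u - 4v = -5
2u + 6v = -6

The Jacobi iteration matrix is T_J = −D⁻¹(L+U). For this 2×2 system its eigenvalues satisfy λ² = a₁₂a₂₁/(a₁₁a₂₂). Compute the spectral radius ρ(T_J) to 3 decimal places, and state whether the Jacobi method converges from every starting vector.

0.816

a₁₂a₂₁/(a₁₁a₂₂) = (-4)·(2) / ((-2)·(6)) = 0.666667
ρ = √|0.666667| = √0.666667 = 0.816
ρ < 1, so Jacobi converges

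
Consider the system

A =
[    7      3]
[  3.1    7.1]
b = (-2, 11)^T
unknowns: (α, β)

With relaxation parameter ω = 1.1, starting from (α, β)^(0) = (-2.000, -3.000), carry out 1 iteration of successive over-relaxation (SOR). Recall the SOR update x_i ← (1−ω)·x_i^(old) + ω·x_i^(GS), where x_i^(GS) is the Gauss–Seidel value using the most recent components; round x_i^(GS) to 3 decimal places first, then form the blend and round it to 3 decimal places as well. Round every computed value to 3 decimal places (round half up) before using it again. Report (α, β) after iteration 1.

(1.300, 1.380)

Iteration 1:
  α: GS value = (-2 - (3)·-3.000) / (7) = 1.000;  α ← (1−ω)·-2.000 + ω·1.000 = 1.300
  β: GS value = (11 - (3.1)·1.300) / (7.1) = 0.982;  β ← (1−ω)·-3.000 + ω·0.982 = 1.380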